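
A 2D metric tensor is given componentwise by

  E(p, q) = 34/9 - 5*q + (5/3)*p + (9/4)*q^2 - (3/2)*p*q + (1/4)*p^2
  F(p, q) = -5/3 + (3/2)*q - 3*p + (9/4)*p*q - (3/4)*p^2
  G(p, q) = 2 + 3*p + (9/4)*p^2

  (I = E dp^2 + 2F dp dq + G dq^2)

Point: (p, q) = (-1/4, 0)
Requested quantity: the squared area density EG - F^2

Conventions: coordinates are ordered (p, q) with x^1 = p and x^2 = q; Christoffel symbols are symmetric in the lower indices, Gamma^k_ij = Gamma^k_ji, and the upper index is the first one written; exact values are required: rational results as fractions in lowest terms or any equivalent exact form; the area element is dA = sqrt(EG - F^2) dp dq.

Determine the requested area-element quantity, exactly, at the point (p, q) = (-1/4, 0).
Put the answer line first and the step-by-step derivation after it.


Answer: EG - F^2 = 1085/288

E = 1945/576, F = -185/192, G = 89/64; EG - F^2 = 1085/288


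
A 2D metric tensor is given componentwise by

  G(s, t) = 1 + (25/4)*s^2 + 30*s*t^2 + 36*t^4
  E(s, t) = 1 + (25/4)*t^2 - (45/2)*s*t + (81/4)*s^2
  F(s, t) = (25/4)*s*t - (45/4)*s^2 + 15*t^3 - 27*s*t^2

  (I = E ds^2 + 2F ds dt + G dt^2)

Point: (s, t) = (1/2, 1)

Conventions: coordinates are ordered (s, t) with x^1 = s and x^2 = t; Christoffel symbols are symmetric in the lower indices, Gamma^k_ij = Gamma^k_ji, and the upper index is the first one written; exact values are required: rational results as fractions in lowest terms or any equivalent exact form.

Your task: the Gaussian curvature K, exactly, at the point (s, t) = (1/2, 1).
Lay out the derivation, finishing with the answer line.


E = 17/16, F = 29/16, G = 857/16, EG - F^2 = 429/8 at the point
E_s = -9/4, E_t = 5/4, F_s = -32, F_t = 169/8, G_s = 145/4, G_t = 174
E_tt = 25/2, F_st = -191/4, G_ss = 25/2
By Brioschi, K is (det M1 - det M2) divided by (EG - F^2) squared.
M1 = [[-E_tt/2 + F_st - G_ss/2, E_s/2, F_s - E_t/2], [F_t - G_s/2, E, F], [G_t/2, F, G]] = [[-241/4, -9/8, -261/8], [3, 17/16, 29/16], [87, 29/16, 857/16]]; det M1 = -12453/32
M2 = [[0, E_t/2, G_s/2], [E_t/2, E, F], [G_s/2, F, G]] = [[0, 5/8, 145/8], [5/8, 17/16, 29/16], [145/8, 29/16, 857/16]]; det M2 = -10525/32
det M1 - det M2 = -241/4; K = -241/4 / (429/8)^2 = -3856/184041

Answer: K = -3856/184041


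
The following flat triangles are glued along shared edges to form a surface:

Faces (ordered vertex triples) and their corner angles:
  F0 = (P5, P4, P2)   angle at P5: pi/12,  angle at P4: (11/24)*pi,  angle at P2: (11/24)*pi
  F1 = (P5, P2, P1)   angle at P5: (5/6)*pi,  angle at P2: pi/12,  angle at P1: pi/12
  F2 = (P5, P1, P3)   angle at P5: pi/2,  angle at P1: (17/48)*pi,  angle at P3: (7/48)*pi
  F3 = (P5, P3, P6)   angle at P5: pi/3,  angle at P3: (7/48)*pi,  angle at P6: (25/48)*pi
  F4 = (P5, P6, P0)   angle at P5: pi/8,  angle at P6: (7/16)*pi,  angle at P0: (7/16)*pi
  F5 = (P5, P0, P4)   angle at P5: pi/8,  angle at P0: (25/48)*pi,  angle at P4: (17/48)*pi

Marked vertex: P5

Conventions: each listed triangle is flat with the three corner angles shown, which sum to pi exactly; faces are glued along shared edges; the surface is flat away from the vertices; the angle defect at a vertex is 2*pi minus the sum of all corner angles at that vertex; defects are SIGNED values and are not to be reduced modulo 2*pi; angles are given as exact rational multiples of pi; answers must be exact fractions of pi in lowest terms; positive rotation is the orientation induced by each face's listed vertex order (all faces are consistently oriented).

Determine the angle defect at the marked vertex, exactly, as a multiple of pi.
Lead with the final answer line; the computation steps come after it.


Answer: defect(P5) = 0

Sum of corner angles at P5: 2*pi
defect = 2*pi - 2*pi


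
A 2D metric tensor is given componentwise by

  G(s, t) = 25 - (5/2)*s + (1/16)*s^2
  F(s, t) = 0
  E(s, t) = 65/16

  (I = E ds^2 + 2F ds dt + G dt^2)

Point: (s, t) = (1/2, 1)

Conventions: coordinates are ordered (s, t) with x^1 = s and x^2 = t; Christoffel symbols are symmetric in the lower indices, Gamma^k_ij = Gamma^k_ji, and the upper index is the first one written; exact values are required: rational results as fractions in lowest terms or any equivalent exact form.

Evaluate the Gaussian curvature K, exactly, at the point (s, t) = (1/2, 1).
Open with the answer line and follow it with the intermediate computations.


Answer: K = 0

E = 65/16, F = 0, G = 1521/64, EG - F^2 = 98865/1024 at the point
E_s = 0, E_t = 0, F_s = 0, F_t = 0, G_s = -39/16, G_t = 0
E_tt = 0, F_st = 0, G_ss = 1/8
The intrinsic route: Brioschi's K = (det M1 - det M2)/(EG - F^2)^2.
M1 = [[-E_tt/2 + F_st - G_ss/2, E_s/2, F_s - E_t/2], [F_t - G_s/2, E, F], [G_t/2, F, G]] = [[-1/16, 0, 0], [39/32, 65/16, 0], [0, 0, 1521/64]]; det M1 = -98865/16384
M2 = [[0, E_t/2, G_s/2], [E_t/2, E, F], [G_s/2, F, G]] = [[0, 0, -39/32], [0, 65/16, 0], [-39/32, 0, 1521/64]]; det M2 = -98865/16384
det M1 - det M2 = 0; K = 0 / (98865/1024)^2 = 0


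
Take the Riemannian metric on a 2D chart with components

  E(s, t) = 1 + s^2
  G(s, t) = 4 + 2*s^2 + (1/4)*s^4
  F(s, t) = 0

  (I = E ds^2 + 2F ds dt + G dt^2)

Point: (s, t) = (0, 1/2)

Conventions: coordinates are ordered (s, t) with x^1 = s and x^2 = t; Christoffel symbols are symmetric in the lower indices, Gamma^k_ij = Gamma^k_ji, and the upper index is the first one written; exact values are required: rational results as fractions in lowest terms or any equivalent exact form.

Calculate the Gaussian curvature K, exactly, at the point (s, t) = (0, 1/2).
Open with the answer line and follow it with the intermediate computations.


Answer: K = -1/2

E = 1, F = 0, G = 4, EG - F^2 = 4 at the point
E_s = 0, E_t = 0, F_s = 0, F_t = 0, G_s = 0, G_t = 0
E_tt = 0, F_st = 0, G_ss = 4
Apply the Brioschi formula K = (det M1 - det M2)/(EG - F^2)^2 over the derivative matrices of E, F, G.
M1 = [[-E_tt/2 + F_st - G_ss/2, E_s/2, F_s - E_t/2], [F_t - G_s/2, E, F], [G_t/2, F, G]] = [[-2, 0, 0], [0, 1, 0], [0, 0, 4]]; det M1 = -8
M2 = [[0, E_t/2, G_s/2], [E_t/2, E, F], [G_s/2, F, G]] = [[0, 0, 0], [0, 1, 0], [0, 0, 4]]; det M2 = 0
det M1 - det M2 = -8; K = -8 / (4)^2 = -1/2


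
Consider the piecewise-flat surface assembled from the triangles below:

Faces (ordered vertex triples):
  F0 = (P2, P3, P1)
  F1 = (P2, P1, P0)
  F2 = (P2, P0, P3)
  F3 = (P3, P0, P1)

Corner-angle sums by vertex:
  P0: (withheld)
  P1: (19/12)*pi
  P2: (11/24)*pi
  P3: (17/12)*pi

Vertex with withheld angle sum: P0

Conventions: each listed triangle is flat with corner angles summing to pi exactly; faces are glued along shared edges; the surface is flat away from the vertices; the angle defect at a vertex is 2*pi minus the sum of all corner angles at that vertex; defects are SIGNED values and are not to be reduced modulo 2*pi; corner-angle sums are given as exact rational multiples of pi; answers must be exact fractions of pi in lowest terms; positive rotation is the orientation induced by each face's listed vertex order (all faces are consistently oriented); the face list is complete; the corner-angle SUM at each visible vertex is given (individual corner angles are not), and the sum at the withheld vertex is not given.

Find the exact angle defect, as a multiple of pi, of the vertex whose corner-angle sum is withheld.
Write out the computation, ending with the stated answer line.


V = 4, E = 6, F = 4; chi = V - E + F = 2
Gauss-Bonnet: total defect = 2*pi*chi = 4*pi; visible defects sum to (61/24)*pi

Answer: defect(P0) = (35/24)*pi


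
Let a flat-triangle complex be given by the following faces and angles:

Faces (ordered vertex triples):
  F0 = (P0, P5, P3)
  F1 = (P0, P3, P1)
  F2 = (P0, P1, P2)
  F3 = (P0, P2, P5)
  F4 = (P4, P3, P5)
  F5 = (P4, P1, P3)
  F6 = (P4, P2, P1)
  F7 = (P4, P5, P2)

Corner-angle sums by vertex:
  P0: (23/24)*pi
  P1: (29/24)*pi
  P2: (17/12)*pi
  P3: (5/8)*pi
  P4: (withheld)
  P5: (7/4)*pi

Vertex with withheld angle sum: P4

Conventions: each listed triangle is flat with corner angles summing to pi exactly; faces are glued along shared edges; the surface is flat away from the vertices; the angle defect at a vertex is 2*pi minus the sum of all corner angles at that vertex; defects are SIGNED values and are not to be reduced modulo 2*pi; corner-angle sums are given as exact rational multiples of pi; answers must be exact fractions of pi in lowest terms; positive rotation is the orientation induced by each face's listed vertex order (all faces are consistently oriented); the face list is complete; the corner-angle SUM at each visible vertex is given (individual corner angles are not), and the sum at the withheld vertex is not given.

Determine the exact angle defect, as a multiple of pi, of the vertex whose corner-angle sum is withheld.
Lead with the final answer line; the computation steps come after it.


Answer: defect(P4) = -pi/24

V = 6, E = 12, F = 8; chi = V - E + F = 2
Gauss-Bonnet: total defect = 2*pi*chi = 4*pi; visible defects sum to (97/24)*pi


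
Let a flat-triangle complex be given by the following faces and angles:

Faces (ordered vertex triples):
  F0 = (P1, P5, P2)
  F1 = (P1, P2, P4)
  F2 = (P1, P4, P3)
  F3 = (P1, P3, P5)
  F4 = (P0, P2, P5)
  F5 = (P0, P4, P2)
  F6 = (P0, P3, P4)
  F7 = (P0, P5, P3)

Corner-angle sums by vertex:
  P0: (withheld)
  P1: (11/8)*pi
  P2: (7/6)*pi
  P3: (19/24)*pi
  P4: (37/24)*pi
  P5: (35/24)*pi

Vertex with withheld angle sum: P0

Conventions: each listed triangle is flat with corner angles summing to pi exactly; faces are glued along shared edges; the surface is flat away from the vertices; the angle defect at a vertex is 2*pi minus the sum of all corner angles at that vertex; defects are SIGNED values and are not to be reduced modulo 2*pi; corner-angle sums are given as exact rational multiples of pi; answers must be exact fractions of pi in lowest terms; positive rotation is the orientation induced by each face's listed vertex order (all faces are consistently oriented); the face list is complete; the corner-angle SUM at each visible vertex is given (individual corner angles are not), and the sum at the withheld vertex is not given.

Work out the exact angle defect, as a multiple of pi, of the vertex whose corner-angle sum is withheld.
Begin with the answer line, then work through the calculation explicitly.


Answer: defect(P0) = pi/3

V = 6, E = 12, F = 8; chi = V - E + F = 2
Gauss-Bonnet: total defect = 2*pi*chi = 4*pi; visible defects sum to (11/3)*pi


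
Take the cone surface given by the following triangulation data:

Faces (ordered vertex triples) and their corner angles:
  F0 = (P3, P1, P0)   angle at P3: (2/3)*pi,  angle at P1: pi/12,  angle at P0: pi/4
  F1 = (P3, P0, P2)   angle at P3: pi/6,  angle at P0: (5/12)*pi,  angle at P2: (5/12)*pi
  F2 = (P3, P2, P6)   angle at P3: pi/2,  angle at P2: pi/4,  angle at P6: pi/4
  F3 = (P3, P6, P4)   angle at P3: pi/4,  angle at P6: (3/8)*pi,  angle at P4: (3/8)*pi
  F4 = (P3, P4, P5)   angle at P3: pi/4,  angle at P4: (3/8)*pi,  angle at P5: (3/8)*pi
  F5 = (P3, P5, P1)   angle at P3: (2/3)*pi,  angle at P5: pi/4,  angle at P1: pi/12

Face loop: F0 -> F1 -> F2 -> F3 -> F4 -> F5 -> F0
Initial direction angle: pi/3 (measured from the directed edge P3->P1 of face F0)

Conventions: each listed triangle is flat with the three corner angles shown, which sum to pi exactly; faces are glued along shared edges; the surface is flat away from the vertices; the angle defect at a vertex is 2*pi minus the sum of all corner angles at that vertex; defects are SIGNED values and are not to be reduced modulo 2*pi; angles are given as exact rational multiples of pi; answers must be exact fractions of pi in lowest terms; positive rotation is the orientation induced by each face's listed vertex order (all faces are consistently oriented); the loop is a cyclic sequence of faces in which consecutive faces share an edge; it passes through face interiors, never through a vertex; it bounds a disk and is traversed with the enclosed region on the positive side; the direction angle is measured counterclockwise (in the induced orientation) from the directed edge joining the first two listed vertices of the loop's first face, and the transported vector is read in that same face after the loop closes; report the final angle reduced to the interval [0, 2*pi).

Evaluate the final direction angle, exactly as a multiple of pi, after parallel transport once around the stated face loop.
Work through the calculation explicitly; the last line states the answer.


enclosed vertex P3: corner angles sum to (5/2)*pi, defect = 2*pi - (5/2)*pi = -pi/2
adding the enclosed defects to the starting angle (mod 2*pi, induced orientation) gives the holonomy
final angle = pi/3 - pi/2 = (11/6)*pi (mod 2*pi)

Answer: final direction angle = (11/6)*pi


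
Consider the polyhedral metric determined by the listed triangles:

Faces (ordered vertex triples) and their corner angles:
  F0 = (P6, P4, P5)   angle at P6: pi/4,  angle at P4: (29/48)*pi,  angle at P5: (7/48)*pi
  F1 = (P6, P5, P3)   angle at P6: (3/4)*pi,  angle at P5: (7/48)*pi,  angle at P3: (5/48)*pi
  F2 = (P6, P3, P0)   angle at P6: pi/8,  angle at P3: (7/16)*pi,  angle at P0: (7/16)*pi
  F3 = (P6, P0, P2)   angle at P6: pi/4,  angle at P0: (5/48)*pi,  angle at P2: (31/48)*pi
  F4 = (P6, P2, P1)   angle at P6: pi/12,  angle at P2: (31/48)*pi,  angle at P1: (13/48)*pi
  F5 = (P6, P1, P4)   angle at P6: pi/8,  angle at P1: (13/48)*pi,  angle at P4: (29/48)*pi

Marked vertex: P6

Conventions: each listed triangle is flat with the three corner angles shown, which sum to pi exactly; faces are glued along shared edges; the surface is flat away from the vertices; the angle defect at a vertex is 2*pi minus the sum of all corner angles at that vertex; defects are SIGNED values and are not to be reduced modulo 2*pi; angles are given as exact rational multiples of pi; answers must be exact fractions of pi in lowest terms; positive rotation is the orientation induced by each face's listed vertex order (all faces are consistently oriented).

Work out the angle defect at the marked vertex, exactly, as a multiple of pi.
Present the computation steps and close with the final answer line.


Sum of corner angles at P6: (19/12)*pi
defect = 2*pi - (19/12)*pi

Answer: defect(P6) = (5/12)*pi


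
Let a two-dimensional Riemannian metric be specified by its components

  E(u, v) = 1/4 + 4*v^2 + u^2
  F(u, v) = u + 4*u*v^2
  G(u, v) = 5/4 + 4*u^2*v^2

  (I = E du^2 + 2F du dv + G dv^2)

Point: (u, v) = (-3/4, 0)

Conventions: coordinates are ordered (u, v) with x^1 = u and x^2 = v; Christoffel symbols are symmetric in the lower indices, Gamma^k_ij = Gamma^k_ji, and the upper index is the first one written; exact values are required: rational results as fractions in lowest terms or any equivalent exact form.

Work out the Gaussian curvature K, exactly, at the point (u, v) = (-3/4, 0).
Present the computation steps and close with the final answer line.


E = 13/16, F = -3/4, G = 5/4, EG - F^2 = 29/64 at the point
E_u = -3/2, E_v = 0, F_u = 1, F_v = 0, G_u = 0, G_v = 0
E_vv = 8, F_uv = 0, G_uu = 0
Using the Brioschi determinant formula for K from the metric derivatives:
M1 = [[-E_vv/2 + F_uv - G_uu/2, E_u/2, F_u - E_v/2], [F_v - G_u/2, E, F], [G_v/2, F, G]] = [[-4, -3/4, 1], [0, 13/16, -3/4], [0, -3/4, 5/4]]; det M1 = -29/16
M2 = [[0, E_v/2, G_u/2], [E_v/2, E, F], [G_u/2, F, G]] = [[0, 0, 0], [0, 13/16, -3/4], [0, -3/4, 5/4]]; det M2 = 0
det M1 - det M2 = -29/16; K = -29/16 / (29/64)^2 = -256/29

Answer: K = -256/29


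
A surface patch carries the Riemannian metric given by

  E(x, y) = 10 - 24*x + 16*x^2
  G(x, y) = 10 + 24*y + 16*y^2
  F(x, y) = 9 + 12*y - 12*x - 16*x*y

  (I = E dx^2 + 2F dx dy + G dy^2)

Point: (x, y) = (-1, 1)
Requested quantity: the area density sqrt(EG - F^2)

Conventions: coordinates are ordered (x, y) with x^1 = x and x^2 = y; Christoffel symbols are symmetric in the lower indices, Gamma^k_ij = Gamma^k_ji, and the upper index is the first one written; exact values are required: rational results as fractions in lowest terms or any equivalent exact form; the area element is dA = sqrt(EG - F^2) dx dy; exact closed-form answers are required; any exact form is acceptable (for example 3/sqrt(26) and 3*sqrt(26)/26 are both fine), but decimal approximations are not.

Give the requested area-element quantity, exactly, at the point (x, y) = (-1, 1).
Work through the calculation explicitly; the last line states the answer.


E = 50, F = 49, G = 50; EG - F^2 = 99

Answer: sqrt(EG - F^2) = 3*sqrt(11)


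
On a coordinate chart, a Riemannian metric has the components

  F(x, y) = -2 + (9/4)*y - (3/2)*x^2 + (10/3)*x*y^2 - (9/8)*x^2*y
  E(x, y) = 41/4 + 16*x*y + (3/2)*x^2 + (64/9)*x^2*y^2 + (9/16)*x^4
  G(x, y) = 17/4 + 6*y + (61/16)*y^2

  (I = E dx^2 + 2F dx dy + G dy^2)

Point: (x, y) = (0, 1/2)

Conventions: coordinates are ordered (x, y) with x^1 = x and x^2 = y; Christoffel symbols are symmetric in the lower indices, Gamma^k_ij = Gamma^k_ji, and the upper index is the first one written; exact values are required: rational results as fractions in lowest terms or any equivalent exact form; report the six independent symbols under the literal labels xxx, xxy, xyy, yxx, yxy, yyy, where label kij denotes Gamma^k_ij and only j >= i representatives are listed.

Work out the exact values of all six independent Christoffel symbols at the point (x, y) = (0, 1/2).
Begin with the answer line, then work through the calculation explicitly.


Answer: Gamma_xxx = 3680/9141, Gamma_xxy = 0, Gamma_xyy = 832/3047, Gamma_yxx = 9248/63987, Gamma_yxy = 0, Gamma_yyy = 13378/21329

E = 41/4, F = -7/8, G = 525/64 at the point
E_x = 8, E_y = 0, F_x = 5/6, F_y = 9/4, G_x = 0, G_y = 157/16
EG - F^2 = 21329/256;  g^inv = (256/21329) * [[525/64, 7/8], [7/8, 41/4]]
first-kind symbols [ij,l] = (1/2)(d_i g_jl + d_j g_il - d_l g_ij): [xx,x] = E_x/2 = 4, [xx,y] = F_x - E_y/2 = 5/6, [xy,x] = E_y/2 = 0, [xy,y] = G_x/2 = 0, [yy,x] = F_y - G_x/2 = 9/4, [yy,y] = G_y/2 = 157/32
Gamma^x_ij = (G*[ij,x] - F*[ij,y])/(EG - F^2), Gamma^y_ij = (E*[ij,y] - F*[ij,x])/(EG - F^2)


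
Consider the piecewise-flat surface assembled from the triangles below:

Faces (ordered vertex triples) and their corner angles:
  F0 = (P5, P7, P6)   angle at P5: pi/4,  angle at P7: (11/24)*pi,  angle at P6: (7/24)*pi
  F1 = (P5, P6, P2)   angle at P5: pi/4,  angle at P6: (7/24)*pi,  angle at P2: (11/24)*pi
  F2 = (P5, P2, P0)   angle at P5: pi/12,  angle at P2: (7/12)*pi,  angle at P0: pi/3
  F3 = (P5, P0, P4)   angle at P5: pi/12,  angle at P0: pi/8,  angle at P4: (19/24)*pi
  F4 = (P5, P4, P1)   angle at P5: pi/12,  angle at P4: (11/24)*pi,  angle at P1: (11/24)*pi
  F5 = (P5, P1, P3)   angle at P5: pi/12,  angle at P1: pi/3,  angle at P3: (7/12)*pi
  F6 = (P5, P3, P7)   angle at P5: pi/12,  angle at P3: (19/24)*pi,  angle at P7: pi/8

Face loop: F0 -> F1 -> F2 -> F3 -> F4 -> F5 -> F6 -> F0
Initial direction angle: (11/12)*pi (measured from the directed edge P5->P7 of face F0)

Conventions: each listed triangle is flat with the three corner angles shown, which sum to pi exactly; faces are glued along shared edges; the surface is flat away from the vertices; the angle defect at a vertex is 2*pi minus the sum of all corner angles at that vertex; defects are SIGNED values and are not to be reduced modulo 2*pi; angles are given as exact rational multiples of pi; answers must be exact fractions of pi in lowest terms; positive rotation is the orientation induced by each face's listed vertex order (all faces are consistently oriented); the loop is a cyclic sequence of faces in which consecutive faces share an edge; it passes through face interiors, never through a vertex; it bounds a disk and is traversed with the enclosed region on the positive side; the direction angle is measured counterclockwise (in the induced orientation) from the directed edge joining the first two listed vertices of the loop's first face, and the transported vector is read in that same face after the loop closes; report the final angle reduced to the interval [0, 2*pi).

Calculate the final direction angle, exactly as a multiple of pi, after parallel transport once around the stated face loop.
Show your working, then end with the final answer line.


enclosed vertex P5: corner angles sum to (11/12)*pi, defect = 2*pi - (11/12)*pi = (13/12)*pi
the rotation equals the total enclosed defect, so the final angle is initial + defects (mod 2*pi)
final angle = (11/12)*pi + (13/12)*pi = 0 (mod 2*pi)

Answer: final direction angle = 0


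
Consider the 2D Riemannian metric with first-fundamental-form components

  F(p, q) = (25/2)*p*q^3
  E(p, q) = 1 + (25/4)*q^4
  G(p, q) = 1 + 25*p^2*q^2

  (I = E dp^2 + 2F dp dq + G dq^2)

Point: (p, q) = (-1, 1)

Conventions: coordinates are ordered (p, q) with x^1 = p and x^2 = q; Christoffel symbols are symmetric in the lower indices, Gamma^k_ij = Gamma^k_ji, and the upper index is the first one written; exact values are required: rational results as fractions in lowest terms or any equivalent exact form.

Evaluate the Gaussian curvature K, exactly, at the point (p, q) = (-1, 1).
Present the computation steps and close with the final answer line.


E = 29/4, F = -25/2, G = 26, EG - F^2 = 129/4 at the point
E_p = 0, E_q = 25, F_p = 25/2, F_q = -75/2, G_p = -50, G_q = 50
E_qq = 75, F_pq = 75/2, G_pp = 50
Compute both Brioschi determinants and normalise by (EG - F^2)^2.
M1 = [[-E_qq/2 + F_pq - G_pp/2, E_p/2, F_p - E_q/2], [F_q - G_p/2, E, F], [G_q/2, F, G]] = [[-25, 0, 0], [-25/2, 29/4, -25/2], [25, -25/2, 26]]; det M1 = -3225/4
M2 = [[0, E_q/2, G_p/2], [E_q/2, E, F], [G_p/2, F, G]] = [[0, 25/2, -25], [25/2, 29/4, -25/2], [-25, -25/2, 26]]; det M2 = -3125/4
det M1 - det M2 = -25; K = -25 / (129/4)^2 = -400/16641

Answer: K = -400/16641


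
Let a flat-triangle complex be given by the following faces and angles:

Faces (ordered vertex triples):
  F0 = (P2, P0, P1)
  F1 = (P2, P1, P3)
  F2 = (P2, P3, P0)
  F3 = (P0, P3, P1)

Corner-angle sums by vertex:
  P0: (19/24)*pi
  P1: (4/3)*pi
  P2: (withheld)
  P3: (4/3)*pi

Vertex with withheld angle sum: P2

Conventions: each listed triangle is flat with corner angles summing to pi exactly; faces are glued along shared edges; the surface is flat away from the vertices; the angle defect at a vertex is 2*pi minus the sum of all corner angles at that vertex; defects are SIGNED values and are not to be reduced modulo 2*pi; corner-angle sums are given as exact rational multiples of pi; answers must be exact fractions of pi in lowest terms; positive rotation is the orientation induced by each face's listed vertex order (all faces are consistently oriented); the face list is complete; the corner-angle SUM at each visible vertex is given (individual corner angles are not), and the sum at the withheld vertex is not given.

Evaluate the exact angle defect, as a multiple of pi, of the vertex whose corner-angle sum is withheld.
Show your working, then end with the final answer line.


V = 4, E = 6, F = 4; chi = V - E + F = 2
Gauss-Bonnet: total defect = 2*pi*chi = 4*pi; visible defects sum to (61/24)*pi

Answer: defect(P2) = (35/24)*pi


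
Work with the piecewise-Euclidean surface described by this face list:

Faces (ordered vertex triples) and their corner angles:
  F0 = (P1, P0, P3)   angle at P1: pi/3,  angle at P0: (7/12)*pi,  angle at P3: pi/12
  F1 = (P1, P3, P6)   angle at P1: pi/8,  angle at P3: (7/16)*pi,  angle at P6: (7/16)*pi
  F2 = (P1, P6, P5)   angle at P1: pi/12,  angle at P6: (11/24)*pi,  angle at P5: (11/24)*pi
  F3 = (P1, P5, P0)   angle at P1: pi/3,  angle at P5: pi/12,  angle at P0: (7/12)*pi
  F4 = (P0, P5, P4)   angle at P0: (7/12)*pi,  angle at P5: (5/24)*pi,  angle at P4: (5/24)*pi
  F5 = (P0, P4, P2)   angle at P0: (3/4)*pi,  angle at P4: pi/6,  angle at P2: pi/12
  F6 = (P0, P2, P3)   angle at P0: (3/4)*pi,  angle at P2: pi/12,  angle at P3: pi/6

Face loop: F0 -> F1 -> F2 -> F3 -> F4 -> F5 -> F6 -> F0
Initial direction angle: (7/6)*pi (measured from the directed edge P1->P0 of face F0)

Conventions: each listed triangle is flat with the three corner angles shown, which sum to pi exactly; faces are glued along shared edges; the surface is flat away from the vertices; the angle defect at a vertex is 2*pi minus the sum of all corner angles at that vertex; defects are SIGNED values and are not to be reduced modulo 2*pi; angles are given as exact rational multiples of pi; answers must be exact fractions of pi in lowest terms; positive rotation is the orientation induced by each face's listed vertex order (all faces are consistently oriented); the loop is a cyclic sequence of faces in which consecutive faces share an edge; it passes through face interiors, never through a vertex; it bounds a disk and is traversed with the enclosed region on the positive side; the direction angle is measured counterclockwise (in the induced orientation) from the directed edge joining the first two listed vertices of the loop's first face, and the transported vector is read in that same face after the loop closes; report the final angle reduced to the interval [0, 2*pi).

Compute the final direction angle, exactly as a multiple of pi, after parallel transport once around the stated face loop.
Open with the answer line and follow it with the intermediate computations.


Answer: final direction angle = (25/24)*pi

enclosed vertex P0: corner angles sum to (13/4)*pi, defect = 2*pi - (13/4)*pi = (-5/4)*pi
enclosed vertex P1: corner angles sum to (7/8)*pi, defect = 2*pi - (7/8)*pi = (9/8)*pi
the rotation equals the total enclosed defect, so the final angle is initial + defects (mod 2*pi)
final angle = (7/6)*pi - pi/8 = (25/24)*pi (mod 2*pi)


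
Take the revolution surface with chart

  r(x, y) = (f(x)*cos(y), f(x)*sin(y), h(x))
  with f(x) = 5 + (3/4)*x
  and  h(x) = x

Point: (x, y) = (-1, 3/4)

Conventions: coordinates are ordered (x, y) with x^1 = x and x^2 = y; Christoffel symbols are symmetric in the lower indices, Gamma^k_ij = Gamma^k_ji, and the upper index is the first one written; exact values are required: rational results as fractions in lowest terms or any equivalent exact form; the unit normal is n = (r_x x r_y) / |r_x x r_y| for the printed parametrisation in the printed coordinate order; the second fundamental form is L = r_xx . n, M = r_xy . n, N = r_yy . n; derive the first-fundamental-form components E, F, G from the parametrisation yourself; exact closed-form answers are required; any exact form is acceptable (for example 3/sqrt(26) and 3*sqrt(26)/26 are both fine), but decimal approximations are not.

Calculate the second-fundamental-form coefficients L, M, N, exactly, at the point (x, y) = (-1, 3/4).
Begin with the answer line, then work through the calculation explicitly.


Answer: L = 0, M = 0, N = 17/5

f = 17/4, f' = 3/4, f'' = 0, h' = 1, h'' = 0
E = 25/16, F = 0, G = 289/16; answer radicand W^2 = 25/16
unnormalised second-form numerators: l = 0, m = 0, n = 17/4; L = l/sqrt(25/16), and similarly M = m/sqrt(W^2), N = n/sqrt(W^2)


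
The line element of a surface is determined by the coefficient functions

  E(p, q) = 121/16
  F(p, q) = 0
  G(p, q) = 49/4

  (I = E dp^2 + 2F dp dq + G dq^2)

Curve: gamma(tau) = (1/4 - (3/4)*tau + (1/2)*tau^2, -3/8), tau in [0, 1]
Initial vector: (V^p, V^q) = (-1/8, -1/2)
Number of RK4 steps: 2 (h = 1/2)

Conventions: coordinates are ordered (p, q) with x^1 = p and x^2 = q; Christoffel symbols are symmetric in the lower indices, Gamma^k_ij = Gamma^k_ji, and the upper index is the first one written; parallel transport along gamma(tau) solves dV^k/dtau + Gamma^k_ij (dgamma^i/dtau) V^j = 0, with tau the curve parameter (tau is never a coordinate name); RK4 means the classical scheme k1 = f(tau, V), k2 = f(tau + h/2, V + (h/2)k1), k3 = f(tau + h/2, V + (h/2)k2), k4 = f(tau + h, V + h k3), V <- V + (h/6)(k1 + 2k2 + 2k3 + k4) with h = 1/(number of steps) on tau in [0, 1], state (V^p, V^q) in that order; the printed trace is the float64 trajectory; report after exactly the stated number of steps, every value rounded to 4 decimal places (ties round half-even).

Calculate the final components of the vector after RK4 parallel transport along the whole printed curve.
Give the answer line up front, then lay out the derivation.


Answer: V^p = -0.1250, V^q = -0.5000

gamma'(tau) = (-3/4 + tau, 0); f(tau, V)^k = -Gamma^k_ij(gamma(tau)) gamma'^i(tau) V^j; h = 1/2; intermediate values shown to 6 dp
curve data and Christoffel symbols at the stage parameters:
  tau = 0.000000: gamma = (0.250000, -0.375000), gamma' = (-0.750000, 0.000000); Gamma_ppp = 0.000000, Gamma_ppq = 0.000000, Gamma_pqq = 0.000000, Gamma_qpp = 0.000000, Gamma_qpq = 0.000000, Gamma_qqq = 0.000000
  tau = 0.250000: gamma = (0.093750, -0.375000), gamma' = (-0.500000, 0.000000); Gamma_ppp = 0.000000, Gamma_ppq = 0.000000, Gamma_pqq = 0.000000, Gamma_qpp = 0.000000, Gamma_qpq = 0.000000, Gamma_qqq = 0.000000
  tau = 0.500000: gamma = (0.000000, -0.375000), gamma' = (-0.250000, 0.000000); Gamma_ppp = 0.000000, Gamma_ppq = 0.000000, Gamma_pqq = 0.000000, Gamma_qpp = 0.000000, Gamma_qpq = 0.000000, Gamma_qqq = 0.000000
  tau = 0.750000: gamma = (-0.031250, -0.375000), gamma' = (0.000000, 0.000000); Gamma_ppp = 0.000000, Gamma_ppq = 0.000000, Gamma_pqq = 0.000000, Gamma_qpp = 0.000000, Gamma_qpq = 0.000000, Gamma_qqq = 0.000000
  tau = 1.000000: gamma = (0.000000, -0.375000), gamma' = (0.250000, 0.000000); Gamma_ppp = 0.000000, Gamma_ppq = 0.000000, Gamma_pqq = 0.000000, Gamma_qpp = 0.000000, Gamma_qpq = 0.000000, Gamma_qqq = 0.000000
step 0: V^p = -0.1250, V^q = -0.5000
step 1: k1 = (0.000000, 0.000000), k2 = (0.000000, 0.000000), k3 = (0.000000, 0.000000), k4 = (0.000000, 0.000000); V <- V + (h/6)(k1 + 2k2 + 2k3 + k4): V^p = -0.1250, V^q = -0.5000
step 2: k1 = (0.000000, 0.000000), k2 = (0.000000, 0.000000), k3 = (0.000000, 0.000000), k4 = (0.000000, 0.000000); V <- V + (h/6)(k1 + 2k2 + 2k3 + k4): V^p = -0.1250, V^q = -0.5000


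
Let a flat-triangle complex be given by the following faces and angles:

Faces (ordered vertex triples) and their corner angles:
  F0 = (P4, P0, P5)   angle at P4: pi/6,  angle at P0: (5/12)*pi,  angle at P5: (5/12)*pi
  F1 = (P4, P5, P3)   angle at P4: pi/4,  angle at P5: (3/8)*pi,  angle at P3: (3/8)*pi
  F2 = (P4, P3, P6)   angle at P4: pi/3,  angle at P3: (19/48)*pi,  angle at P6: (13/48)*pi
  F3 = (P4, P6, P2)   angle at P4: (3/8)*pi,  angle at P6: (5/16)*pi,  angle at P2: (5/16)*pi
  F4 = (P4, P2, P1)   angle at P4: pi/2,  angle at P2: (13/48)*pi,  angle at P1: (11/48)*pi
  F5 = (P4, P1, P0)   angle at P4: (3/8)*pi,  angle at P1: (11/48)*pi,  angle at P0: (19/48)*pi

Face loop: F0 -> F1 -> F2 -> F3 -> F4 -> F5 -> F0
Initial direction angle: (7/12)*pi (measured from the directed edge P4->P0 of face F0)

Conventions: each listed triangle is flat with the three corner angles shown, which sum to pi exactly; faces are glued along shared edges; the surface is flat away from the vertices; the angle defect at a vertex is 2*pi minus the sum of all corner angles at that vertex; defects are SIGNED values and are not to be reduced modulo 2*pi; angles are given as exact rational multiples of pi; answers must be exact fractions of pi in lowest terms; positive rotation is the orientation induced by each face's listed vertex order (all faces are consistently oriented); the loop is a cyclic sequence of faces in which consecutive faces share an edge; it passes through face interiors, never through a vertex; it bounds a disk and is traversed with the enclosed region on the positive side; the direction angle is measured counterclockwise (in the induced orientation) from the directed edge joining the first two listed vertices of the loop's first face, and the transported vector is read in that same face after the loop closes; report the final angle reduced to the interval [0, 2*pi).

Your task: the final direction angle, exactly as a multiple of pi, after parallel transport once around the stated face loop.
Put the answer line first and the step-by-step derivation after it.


Answer: final direction angle = (7/12)*pi

enclosed vertex P4: corner angles sum to 2*pi, defect = 2*pi - 2*pi = 0
holonomy = initial angle + sum of enclosed defects (mod 2*pi), positive in the induced orientation
final angle = (7/12)*pi + 0 = (7/12)*pi (mod 2*pi)


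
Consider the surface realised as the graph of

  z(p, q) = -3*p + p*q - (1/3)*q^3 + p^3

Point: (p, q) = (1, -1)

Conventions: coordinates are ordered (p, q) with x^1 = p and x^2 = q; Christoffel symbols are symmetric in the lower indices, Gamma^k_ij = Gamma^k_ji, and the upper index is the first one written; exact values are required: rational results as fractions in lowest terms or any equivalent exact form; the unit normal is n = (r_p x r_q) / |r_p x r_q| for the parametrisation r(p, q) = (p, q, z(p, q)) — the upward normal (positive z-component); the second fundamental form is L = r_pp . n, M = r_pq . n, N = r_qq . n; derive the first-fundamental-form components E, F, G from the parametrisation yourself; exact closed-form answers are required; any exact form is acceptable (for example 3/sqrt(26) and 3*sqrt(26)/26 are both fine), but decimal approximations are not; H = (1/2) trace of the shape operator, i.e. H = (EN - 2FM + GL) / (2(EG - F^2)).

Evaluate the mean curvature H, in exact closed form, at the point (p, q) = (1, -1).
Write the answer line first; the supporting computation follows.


Answer: H = 5*sqrt(2)/4

z_p = -1, z_q = 0, z_pp = 6, z_pq = 1, z_qq = 2
E = 2, F = 0, G = 1; answer radicand W^2 = 2
unnormalised second-form numerators: l = 6, m = 1, n = 2; L = l/sqrt(2), and similarly M = m/sqrt(W^2), N = n/sqrt(W^2)
H = (E*n - 2*F*m + G*l) / (2*(EG - F^2)*sqrt(W^2)); E*n - 2*F*m + G*l = 10, EG - F^2 = 2, so H = (5/2)/sqrt(2)


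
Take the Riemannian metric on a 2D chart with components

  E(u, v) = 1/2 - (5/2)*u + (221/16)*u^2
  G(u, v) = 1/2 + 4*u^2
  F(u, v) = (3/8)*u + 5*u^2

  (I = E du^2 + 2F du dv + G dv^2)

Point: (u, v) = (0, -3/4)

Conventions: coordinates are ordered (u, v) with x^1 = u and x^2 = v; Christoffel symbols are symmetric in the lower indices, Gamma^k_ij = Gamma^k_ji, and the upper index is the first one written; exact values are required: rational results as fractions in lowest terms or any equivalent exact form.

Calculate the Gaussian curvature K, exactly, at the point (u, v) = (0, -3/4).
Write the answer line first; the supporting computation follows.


Answer: K = -16

E = 1/2, F = 0, G = 1/2, EG - F^2 = 1/4 at the point
E_u = -5/2, E_v = 0, F_u = 3/8, F_v = 0, G_u = 0, G_v = 0
E_vv = 0, F_uv = 0, G_uu = 8
K follows from Brioschi's formula, (det M1 - det M2)/(EG - F^2)^2.
M1 = [[-E_vv/2 + F_uv - G_uu/2, E_u/2, F_u - E_v/2], [F_v - G_u/2, E, F], [G_v/2, F, G]] = [[-4, -5/4, 3/8], [0, 1/2, 0], [0, 0, 1/2]]; det M1 = -1
M2 = [[0, E_v/2, G_u/2], [E_v/2, E, F], [G_u/2, F, G]] = [[0, 0, 0], [0, 1/2, 0], [0, 0, 1/2]]; det M2 = 0
det M1 - det M2 = -1; K = -1 / (1/4)^2 = -16


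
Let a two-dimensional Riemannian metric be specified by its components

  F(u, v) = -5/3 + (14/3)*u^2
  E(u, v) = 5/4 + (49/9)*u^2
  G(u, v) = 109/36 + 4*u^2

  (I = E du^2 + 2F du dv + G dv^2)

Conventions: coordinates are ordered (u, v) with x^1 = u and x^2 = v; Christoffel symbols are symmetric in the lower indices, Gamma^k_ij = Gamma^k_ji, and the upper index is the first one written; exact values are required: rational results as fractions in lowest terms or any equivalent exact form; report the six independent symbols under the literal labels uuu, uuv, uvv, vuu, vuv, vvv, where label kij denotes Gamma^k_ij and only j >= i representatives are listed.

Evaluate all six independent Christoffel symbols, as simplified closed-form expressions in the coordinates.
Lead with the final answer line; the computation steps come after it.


Answer: Gamma_uuu = (-28224*u^3 + 41524*u)/(48004*u^2 + 1305), Gamma_uuv = (-24192*u^3 + 8640*u)/(48004*u^2 + 1305), Gamma_uvv = (-20736*u^3 - 15696*u)/(48004*u^2 + 1305), Gamma_vuu = (32928*u^3 + 26880*u)/(48004*u^2 + 1305), Gamma_vuv = (28224*u^3 + 6480*u)/(48004*u^2 + 1305), Gamma_vvv = (24192*u^3 - 8640*u)/(48004*u^2 + 1305)

E = 5/4 + (49/9)*u^2; F = -5/3 + (14/3)*u^2; G = 109/36 + 4*u^2
Gamma^k_ij = (1/2) g^{kl} (d_i g_jl + d_j g_il - d_l g_ij), with g^inv = (1/(EG-F^2)) [[G, -F], [-F, E]]
first partials: E_u = (98/9)*u, E_v = 0, F_u = (28/3)*u, F_v = 0, G_u = 8*u, G_v = 0
D = EG - F^2 = 145/144 + (12001/324)*u^2
expanded: Gamma^u_uu = (G E_u - 2F F_u + F E_v)/(2D), Gamma^u_uv = (G E_v - F G_u)/(2D), Gamma^u_vv = (2G F_v - G G_u - F G_v)/(2D), Gamma^v_uu = (2E F_u - E E_v - F E_u)/(2D), Gamma^v_uv = (E G_u - F E_v)/(2D), Gamma^v_vv = (E G_v - 2F F_v + F G_u)/(2D); substitute and cancel common factors


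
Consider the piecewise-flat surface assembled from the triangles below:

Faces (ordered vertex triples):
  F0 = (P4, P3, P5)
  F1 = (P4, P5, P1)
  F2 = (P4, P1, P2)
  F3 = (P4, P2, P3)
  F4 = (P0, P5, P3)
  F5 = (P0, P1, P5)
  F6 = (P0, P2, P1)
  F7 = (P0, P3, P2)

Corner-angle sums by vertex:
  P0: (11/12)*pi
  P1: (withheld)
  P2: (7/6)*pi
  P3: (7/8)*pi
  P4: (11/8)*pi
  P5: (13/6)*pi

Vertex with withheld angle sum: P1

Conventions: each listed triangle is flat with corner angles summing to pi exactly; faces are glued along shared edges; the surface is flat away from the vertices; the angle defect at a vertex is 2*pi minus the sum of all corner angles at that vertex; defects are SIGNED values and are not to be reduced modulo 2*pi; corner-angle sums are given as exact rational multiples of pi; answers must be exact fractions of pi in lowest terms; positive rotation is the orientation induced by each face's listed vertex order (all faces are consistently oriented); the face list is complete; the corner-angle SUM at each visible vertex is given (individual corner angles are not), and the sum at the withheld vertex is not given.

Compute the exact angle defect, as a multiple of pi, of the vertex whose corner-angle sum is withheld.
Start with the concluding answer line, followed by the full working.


Answer: defect(P1) = pi/2

V = 6, E = 12, F = 8; chi = V - E + F = 2
Gauss-Bonnet: total defect = 2*pi*chi = 4*pi; visible defects sum to (7/2)*pi


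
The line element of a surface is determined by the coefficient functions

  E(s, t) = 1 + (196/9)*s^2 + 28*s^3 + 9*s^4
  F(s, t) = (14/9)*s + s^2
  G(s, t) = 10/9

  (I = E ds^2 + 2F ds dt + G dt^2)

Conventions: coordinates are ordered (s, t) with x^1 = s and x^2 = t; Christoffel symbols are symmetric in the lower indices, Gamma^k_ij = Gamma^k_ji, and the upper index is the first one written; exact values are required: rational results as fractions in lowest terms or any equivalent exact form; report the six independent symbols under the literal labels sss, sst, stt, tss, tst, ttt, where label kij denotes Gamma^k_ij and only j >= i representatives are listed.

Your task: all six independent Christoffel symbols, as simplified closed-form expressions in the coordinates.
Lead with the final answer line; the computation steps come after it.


Answer: Gamma_sss = (162*s^3 + 378*s^2 + 196*s)/(81*s^4 + 252*s^3 + 196*s^2 + 10), Gamma_sst = 0, Gamma_stt = 0, Gamma_tss = (18*s + 14)/(81*s^4 + 252*s^3 + 196*s^2 + 10), Gamma_tst = 0, Gamma_ttt = 0

E = 1 + (196/9)*s^2 + 28*s^3 + 9*s^4; F = (14/9)*s + s^2; G = 10/9
Gamma^k_ij = (1/2) g^{kl} (d_i g_jl + d_j g_il - d_l g_ij), with g^inv = (1/(EG-F^2)) [[G, -F], [-F, E]]
first partials: E_s = (392/9)*s + 84*s^2 + 36*s^3, E_t = 0, F_s = 14/9 + 2*s, F_t = 0, G_s = 0, G_t = 0
D = EG - F^2 = 10/9 + (196/9)*s^2 + 28*s^3 + 9*s^4
expanded: Gamma^s_ss = (G E_s - 2F F_s + F E_t)/(2D), Gamma^s_st = (G E_t - F G_s)/(2D), Gamma^s_tt = (2G F_t - G G_s - F G_t)/(2D), Gamma^t_ss = (2E F_s - E E_t - F E_s)/(2D), Gamma^t_st = (E G_s - F E_t)/(2D), Gamma^t_tt = (E G_t - 2F F_t + F G_s)/(2D); substitute and cancel common factors


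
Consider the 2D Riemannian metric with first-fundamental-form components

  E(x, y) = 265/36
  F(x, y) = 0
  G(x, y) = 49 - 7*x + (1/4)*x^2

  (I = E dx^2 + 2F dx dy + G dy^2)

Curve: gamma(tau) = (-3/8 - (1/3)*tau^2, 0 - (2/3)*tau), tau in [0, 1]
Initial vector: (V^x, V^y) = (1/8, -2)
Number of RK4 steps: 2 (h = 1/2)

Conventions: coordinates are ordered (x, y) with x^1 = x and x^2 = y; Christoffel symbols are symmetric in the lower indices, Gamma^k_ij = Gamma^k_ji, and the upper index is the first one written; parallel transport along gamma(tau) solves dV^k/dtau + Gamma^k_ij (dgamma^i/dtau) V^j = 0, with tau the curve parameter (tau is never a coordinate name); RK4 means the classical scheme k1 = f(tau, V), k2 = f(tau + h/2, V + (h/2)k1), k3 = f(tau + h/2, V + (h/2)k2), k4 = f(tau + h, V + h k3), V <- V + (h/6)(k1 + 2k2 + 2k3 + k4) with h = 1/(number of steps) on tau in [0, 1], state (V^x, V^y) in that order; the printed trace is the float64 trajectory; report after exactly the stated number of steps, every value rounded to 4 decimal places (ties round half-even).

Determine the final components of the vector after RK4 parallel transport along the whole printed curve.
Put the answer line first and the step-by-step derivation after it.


Answer: V^x = -0.5252, V^y = -1.9456

gamma'(tau) = (-(2/3)*tau, -2/3); f(tau, V)^k = -Gamma^k_ij(gamma(tau)) gamma'^i(tau) V^j; h = 1/2; intermediate values shown to 6 dp
curve data and Christoffel symbols at the stage parameters:
  tau = 0.000000: gamma = (-0.375000, 0.000000), gamma' = (0.000000, -0.666667); Gamma_xxx = 0.000000, Gamma_xxy = 0.000000, Gamma_xyy = 0.488208, Gamma_yxx = 0.000000, Gamma_yxy = -0.069565, Gamma_yyy = 0.000000
  tau = 0.250000: gamma = (-0.395833, -0.166667), gamma' = (-0.166667, -0.666667); Gamma_xxx = 0.000000, Gamma_xxy = 0.000000, Gamma_xyy = 0.488915, Gamma_yxx = 0.000000, Gamma_yxy = -0.069465, Gamma_yyy = 0.000000
  tau = 0.500000: gamma = (-0.458333, -0.333333), gamma' = (-0.333333, -0.666667); Gamma_xxx = 0.000000, Gamma_xxy = 0.000000, Gamma_xyy = 0.491038, Gamma_yxx = 0.000000, Gamma_yxy = -0.069164, Gamma_yyy = 0.000000
  tau = 0.750000: gamma = (-0.562500, -0.500000), gamma' = (-0.500000, -0.666667); Gamma_xxx = 0.000000, Gamma_xxy = 0.000000, Gamma_xyy = 0.494575, Gamma_yxx = 0.000000, Gamma_yxy = -0.068670, Gamma_yyy = 0.000000
  tau = 1.000000: gamma = (-0.708333, -0.666667), gamma' = (-0.666667, -0.666667); Gamma_xxx = 0.000000, Gamma_xxy = 0.000000, Gamma_xyy = 0.499528, Gamma_yxx = 0.000000, Gamma_yxy = -0.067989, Gamma_yyy = 0.000000
step 0: V^x = 0.1250, V^y = -2.0000
step 1: k1 = (-0.650943, -0.005797), k2 = (-0.652359, 0.024919), k3 = (-0.649856, 0.024847), k4 = (-0.650650, 0.055042); V <- V + (h/6)(k1 + 2k2 + 2k3 + k4): V^x = -0.2005, V^y = -1.9876
step 2: k1 = (-0.650658, 0.055069), k2 = (-0.650807, 0.084397), k3 = (-0.648389, 0.084147), k4 = (-0.647898, 0.111965); V <- V + (h/6)(k1 + 2k2 + 2k3 + k4): V^x = -0.5252, V^y = -1.9456
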